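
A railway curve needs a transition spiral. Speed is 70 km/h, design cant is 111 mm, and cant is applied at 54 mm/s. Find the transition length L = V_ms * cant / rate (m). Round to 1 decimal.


Convert speed: V = 70 / 3.6 = 19.4444 m/s
L = 19.4444 * 111 / 54
L = 2158.3333 / 54
L = 40.0 m

40.0


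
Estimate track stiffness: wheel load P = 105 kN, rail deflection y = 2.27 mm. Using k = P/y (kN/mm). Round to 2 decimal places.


Track stiffness k = P / y
k = 105 / 2.27
k = 46.26 kN/mm

46.26


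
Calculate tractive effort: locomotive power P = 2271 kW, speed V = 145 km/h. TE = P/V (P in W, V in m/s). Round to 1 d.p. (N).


Convert: P = 2271 kW = 2271000 W
V = 145 / 3.6 = 40.2778 m/s
TE = 2271000 / 40.2778
TE = 56383.4 N

56383.4


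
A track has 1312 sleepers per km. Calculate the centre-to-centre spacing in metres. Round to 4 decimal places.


Spacing = 1000 m / number of sleepers
Spacing = 1000 / 1312
Spacing = 0.7622 m

0.7622


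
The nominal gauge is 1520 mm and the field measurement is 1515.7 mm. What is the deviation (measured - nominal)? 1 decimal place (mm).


Deviation = measured - nominal
Deviation = 1515.7 - 1520
Deviation = -4.3 mm

-4.3


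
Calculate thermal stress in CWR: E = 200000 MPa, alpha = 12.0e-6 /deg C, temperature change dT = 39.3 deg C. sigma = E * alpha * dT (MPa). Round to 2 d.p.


sigma = E * alpha * dT
sigma = 200000 * 12.0e-6 * 39.3
sigma = 2.4 * 39.3
sigma = 94.32 MPa

94.32


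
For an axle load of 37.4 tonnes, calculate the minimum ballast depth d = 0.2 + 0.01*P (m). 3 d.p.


d = 0.2 + 0.01 * 37.4
d = 0.2 + 0.374
d = 0.574 m

0.574


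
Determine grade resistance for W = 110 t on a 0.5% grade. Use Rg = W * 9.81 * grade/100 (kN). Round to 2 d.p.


Rg = W * 9.81 * grade / 100
Rg = 110 * 9.81 * 0.5 / 100
Rg = 1079.1 * 0.005
Rg = 5.40 kN

5.40


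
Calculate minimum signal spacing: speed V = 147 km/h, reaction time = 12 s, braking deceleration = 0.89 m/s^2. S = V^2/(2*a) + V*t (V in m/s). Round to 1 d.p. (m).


V = 147 / 3.6 = 40.8333 m/s
Braking distance = 40.8333^2 / (2*0.89) = 936.7197 m
Sighting distance = 40.8333 * 12 = 490.0 m
S = 936.7197 + 490.0 = 1426.7 m

1426.7


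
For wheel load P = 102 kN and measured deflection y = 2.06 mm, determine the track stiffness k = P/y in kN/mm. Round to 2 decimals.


Track stiffness k = P / y
k = 102 / 2.06
k = 49.51 kN/mm

49.51


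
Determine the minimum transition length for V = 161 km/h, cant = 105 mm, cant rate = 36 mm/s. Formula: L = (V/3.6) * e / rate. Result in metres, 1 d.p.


Convert speed: V = 161 / 3.6 = 44.7222 m/s
L = 44.7222 * 105 / 36
L = 4695.8333 / 36
L = 130.4 m

130.4


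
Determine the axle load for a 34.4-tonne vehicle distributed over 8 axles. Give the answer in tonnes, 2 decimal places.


Load per axle = total weight / number of axles
Load = 34.4 / 8
Load = 4.30 tonnes

4.30


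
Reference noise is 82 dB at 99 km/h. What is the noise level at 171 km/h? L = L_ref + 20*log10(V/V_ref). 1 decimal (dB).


V/V_ref = 171 / 99 = 1.727273
log10(1.727273) = 0.237361
20 * 0.237361 = 4.7472
L = 82 + 4.7472 = 86.7 dB

86.7


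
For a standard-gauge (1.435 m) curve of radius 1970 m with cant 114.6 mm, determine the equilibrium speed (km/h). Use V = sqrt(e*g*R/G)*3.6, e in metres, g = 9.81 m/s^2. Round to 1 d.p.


Convert cant: e = 114.6 mm = 0.1146 m
V_ms = sqrt(0.1146 * 9.81 * 1970 / 1.435)
V_ms = sqrt(1543.362523) = 39.2857 m/s
V = 39.2857 * 3.6 = 141.4 km/h

141.4


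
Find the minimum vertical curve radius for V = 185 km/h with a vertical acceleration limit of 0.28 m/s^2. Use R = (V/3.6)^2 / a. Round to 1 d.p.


Convert speed: V = 185 / 3.6 = 51.3889 m/s
V^2 = 2640.8179 m^2/s^2
R_v = 2640.8179 / 0.28
R_v = 9431.5 m

9431.5


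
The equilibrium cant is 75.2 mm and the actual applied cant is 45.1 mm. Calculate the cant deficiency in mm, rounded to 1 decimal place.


Cant deficiency = equilibrium cant - actual cant
CD = 75.2 - 45.1
CD = 30.1 mm

30.1


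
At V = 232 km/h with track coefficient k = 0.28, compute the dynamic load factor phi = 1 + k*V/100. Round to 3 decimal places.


phi = 1 + k * V / 100
phi = 1 + 0.28 * 232 / 100
phi = 1 + 0.6496
phi = 1.650

1.650


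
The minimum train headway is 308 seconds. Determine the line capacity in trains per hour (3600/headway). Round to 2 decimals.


Capacity = 3600 / headway
Capacity = 3600 / 308
Capacity = 11.69 trains/hour

11.69


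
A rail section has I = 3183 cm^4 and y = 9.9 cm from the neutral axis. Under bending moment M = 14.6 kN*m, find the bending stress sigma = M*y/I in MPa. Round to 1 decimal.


Convert units:
M = 14.6 kN*m = 14600000 N*mm
y = 9.9 cm = 99 mm
I = 3183 cm^4 = 31830000 mm^4
sigma = 14600000 * 99 / 31830000
sigma = 45.4 MPa

45.4


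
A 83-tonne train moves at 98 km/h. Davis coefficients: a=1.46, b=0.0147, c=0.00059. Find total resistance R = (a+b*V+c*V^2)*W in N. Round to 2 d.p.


b*V = 0.0147 * 98 = 1.4406
c*V^2 = 0.00059 * 9604 = 5.66636
R_per_t = 1.46 + 1.4406 + 5.66636 = 8.56696 N/t
R_total = 8.56696 * 83 = 711.06 N

711.06


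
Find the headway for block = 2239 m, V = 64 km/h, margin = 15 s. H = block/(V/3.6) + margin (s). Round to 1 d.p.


V = 64 / 3.6 = 17.7778 m/s
Block traversal time = 2239 / 17.7778 = 125.9437 s
Headway = 125.9437 + 15
Headway = 140.9 s

140.9


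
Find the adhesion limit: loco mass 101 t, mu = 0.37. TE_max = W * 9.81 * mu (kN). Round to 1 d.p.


TE_max = W * g * mu
TE_max = 101 * 9.81 * 0.37
TE_max = 990.81 * 0.37
TE_max = 366.6 kN

366.6


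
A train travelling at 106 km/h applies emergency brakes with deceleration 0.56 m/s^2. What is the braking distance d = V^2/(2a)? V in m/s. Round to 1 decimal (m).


Convert speed: V = 106 / 3.6 = 29.4444 m/s
V^2 = 866.9753
d = 866.9753 / (2 * 0.56)
d = 866.9753 / 1.12
d = 774.1 m

774.1


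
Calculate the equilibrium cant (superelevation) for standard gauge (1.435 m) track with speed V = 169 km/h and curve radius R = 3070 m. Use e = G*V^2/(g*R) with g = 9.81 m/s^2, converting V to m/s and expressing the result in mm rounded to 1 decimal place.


Convert speed: V = 169 / 3.6 = 46.9444 m/s
Apply formula: e = 1.435 * 46.9444^2 / (9.81 * 3070)
e = 1.435 * 2203.7809 / 30116.7
e = 0.105006 m = 105.0 mm

105.0


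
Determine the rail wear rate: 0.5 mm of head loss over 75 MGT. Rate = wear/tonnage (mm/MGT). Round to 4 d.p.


Wear rate = total wear / cumulative tonnage
Rate = 0.5 / 75
Rate = 0.0067 mm/MGT

0.0067


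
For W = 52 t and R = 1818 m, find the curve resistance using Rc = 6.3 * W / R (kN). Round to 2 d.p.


Rc = 6.3 * W / R
Rc = 6.3 * 52 / 1818
Rc = 327.6 / 1818
Rc = 0.18 kN

0.18


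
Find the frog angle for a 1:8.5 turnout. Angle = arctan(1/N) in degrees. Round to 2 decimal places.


1/N = 1/8.5 = 0.117647
angle = arctan(0.117647) = 0.117109 rad
angle = 0.117109 * 180/pi = 6.71 degrees

6.71


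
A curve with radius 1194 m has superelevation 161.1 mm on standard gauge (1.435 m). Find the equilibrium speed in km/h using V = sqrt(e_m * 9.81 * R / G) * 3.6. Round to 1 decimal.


Convert cant: e = 161.1 mm = 0.1611 m
V_ms = sqrt(0.1611 * 9.81 * 1194 / 1.435)
V_ms = sqrt(1314.973417) = 36.2626 m/s
V = 36.2626 * 3.6 = 130.5 km/h

130.5


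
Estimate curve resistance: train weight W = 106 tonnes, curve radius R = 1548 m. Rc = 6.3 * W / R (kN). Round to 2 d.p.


Rc = 6.3 * W / R
Rc = 6.3 * 106 / 1548
Rc = 667.8 / 1548
Rc = 0.43 kN

0.43


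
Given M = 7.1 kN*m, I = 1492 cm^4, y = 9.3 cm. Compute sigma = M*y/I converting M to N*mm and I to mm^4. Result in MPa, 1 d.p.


Convert units:
M = 7.1 kN*m = 7100000 N*mm
y = 9.3 cm = 93 mm
I = 1492 cm^4 = 14920000 mm^4
sigma = 7100000 * 93 / 14920000
sigma = 44.3 MPa

44.3


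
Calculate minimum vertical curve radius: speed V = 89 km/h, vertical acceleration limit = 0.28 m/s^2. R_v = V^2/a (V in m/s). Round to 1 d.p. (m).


Convert speed: V = 89 / 3.6 = 24.7222 m/s
V^2 = 611.1883 m^2/s^2
R_v = 611.1883 / 0.28
R_v = 2182.8 m

2182.8


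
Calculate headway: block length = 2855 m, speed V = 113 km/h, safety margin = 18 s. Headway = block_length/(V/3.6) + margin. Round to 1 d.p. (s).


V = 113 / 3.6 = 31.3889 m/s
Block traversal time = 2855 / 31.3889 = 90.9558 s
Headway = 90.9558 + 18
Headway = 109.0 s

109.0


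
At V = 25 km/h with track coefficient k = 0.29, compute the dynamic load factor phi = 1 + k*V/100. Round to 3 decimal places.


phi = 1 + k * V / 100
phi = 1 + 0.29 * 25 / 100
phi = 1 + 0.0725
phi = 1.073

1.073


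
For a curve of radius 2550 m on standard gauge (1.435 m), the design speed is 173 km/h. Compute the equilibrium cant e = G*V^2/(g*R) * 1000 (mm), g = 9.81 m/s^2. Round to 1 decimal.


Convert speed: V = 173 / 3.6 = 48.0556 m/s
Apply formula: e = 1.435 * 48.0556^2 / (9.81 * 2550)
e = 1.435 * 2309.3364 / 25015.5
e = 0.132474 m = 132.5 mm

132.5


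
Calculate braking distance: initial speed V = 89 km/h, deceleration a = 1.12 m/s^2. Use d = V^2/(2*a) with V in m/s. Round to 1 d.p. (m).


Convert speed: V = 89 / 3.6 = 24.7222 m/s
V^2 = 611.1883
d = 611.1883 / (2 * 1.12)
d = 611.1883 / 2.24
d = 272.9 m

272.9


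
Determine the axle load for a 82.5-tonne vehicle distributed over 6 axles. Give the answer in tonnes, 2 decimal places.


Load per axle = total weight / number of axles
Load = 82.5 / 6
Load = 13.75 tonnes

13.75


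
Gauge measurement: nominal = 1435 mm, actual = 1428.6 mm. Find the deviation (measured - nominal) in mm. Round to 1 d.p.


Deviation = measured - nominal
Deviation = 1428.6 - 1435
Deviation = -6.4 mm

-6.4


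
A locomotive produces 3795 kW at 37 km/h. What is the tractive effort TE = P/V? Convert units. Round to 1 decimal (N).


Convert: P = 3795 kW = 3795000 W
V = 37 / 3.6 = 10.2778 m/s
TE = 3795000 / 10.2778
TE = 369243.2 N

369243.2


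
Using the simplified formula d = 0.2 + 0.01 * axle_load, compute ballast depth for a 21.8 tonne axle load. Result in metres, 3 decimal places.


d = 0.2 + 0.01 * 21.8
d = 0.2 + 0.218
d = 0.418 m

0.418


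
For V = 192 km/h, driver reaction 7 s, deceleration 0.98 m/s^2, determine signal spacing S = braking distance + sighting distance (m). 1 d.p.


V = 192 / 3.6 = 53.3333 m/s
Braking distance = 53.3333^2 / (2*0.98) = 1451.2472 m
Sighting distance = 53.3333 * 7 = 373.3333 m
S = 1451.2472 + 373.3333 = 1824.6 m

1824.6


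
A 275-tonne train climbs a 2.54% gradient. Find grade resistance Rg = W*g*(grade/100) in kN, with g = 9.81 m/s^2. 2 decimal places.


Rg = W * 9.81 * grade / 100
Rg = 275 * 9.81 * 2.54 / 100
Rg = 2697.75 * 0.0254
Rg = 68.52 kN

68.52


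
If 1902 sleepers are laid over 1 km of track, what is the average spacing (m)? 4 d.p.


Spacing = 1000 m / number of sleepers
Spacing = 1000 / 1902
Spacing = 0.5258 m

0.5258


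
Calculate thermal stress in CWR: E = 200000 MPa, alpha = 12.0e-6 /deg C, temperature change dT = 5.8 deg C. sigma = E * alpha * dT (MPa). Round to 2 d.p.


sigma = E * alpha * dT
sigma = 200000 * 12.0e-6 * 5.8
sigma = 2.4 * 5.8
sigma = 13.92 MPa

13.92


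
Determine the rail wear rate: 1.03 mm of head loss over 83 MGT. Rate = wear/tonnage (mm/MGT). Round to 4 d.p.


Wear rate = total wear / cumulative tonnage
Rate = 1.03 / 83
Rate = 0.0124 mm/MGT

0.0124


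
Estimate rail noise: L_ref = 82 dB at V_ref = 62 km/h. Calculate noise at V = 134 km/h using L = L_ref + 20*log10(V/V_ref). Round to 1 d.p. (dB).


V/V_ref = 134 / 62 = 2.16129
log10(2.16129) = 0.334713
20 * 0.334713 = 6.6943
L = 82 + 6.6943 = 88.7 dB

88.7


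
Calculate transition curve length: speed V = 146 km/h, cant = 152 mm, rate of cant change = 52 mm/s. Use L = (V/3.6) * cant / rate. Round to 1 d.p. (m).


Convert speed: V = 146 / 3.6 = 40.5556 m/s
L = 40.5556 * 152 / 52
L = 6164.4444 / 52
L = 118.5 m

118.5


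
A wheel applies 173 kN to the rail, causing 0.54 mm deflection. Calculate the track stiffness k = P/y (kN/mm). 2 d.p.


Track stiffness k = P / y
k = 173 / 0.54
k = 320.37 kN/mm

320.37


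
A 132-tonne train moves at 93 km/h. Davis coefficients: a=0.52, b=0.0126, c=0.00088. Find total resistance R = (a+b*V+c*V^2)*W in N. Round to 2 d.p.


b*V = 0.0126 * 93 = 1.1718
c*V^2 = 0.00088 * 8649 = 7.61112
R_per_t = 0.52 + 1.1718 + 7.61112 = 9.30292 N/t
R_total = 9.30292 * 132 = 1227.99 N

1227.99


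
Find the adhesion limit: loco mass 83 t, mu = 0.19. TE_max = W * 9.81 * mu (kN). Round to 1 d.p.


TE_max = W * g * mu
TE_max = 83 * 9.81 * 0.19
TE_max = 814.23 * 0.19
TE_max = 154.7 kN

154.7


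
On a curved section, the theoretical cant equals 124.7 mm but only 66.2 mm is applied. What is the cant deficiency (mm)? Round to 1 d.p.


Cant deficiency = equilibrium cant - actual cant
CD = 124.7 - 66.2
CD = 58.5 mm

58.5


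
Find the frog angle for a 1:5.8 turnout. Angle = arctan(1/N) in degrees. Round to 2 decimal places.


1/N = 1/5.8 = 0.172414
angle = arctan(0.172414) = 0.170735 rad
angle = 0.170735 * 180/pi = 9.78 degrees

9.78


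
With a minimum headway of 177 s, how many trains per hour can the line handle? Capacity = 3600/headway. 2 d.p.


Capacity = 3600 / headway
Capacity = 3600 / 177
Capacity = 20.34 trains/hour

20.34


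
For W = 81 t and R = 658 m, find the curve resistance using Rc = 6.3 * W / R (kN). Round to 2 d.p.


Rc = 6.3 * W / R
Rc = 6.3 * 81 / 658
Rc = 510.3 / 658
Rc = 0.78 kN

0.78


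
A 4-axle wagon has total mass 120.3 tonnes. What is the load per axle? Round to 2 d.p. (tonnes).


Load per axle = total weight / number of axles
Load = 120.3 / 4
Load = 30.08 tonnes

30.08


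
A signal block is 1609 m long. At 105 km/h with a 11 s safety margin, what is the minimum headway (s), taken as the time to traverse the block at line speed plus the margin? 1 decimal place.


V = 105 / 3.6 = 29.1667 m/s
Block traversal time = 1609 / 29.1667 = 55.1657 s
Headway = 55.1657 + 11
Headway = 66.2 s

66.2


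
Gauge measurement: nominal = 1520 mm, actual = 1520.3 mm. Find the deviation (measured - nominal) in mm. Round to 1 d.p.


Deviation = measured - nominal
Deviation = 1520.3 - 1520
Deviation = 0.3 mm

0.3


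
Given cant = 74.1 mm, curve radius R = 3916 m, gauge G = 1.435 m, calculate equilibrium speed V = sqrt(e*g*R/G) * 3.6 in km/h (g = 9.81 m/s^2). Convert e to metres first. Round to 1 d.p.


Convert cant: e = 74.1 mm = 0.0741 m
V_ms = sqrt(0.0741 * 9.81 * 3916 / 1.435)
V_ms = sqrt(1983.709154) = 44.5388 m/s
V = 44.5388 * 3.6 = 160.3 km/h

160.3


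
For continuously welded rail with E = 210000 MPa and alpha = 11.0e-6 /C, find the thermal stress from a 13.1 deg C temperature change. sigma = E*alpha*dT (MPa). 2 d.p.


sigma = E * alpha * dT
sigma = 210000 * 11.0e-6 * 13.1
sigma = 2.31 * 13.1
sigma = 30.26 MPa

30.26


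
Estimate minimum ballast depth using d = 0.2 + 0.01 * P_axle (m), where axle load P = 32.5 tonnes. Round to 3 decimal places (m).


d = 0.2 + 0.01 * 32.5
d = 0.2 + 0.325
d = 0.525 m

0.525


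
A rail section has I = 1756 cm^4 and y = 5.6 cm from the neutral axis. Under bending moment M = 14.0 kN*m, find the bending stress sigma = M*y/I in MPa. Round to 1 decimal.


Convert units:
M = 14.0 kN*m = 14000000 N*mm
y = 5.6 cm = 56 mm
I = 1756 cm^4 = 17560000 mm^4
sigma = 14000000 * 56 / 17560000
sigma = 44.6 MPa

44.6


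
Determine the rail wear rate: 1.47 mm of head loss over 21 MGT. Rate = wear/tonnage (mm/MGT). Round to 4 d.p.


Wear rate = total wear / cumulative tonnage
Rate = 1.47 / 21
Rate = 0.0700 mm/MGT

0.0700


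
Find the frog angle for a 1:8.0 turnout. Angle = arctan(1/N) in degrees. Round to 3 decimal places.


1/N = 1/8.0 = 0.125
angle = arctan(0.125) = 0.124355 rad
angle = 0.124355 * 180/pi = 7.125 degrees

7.125


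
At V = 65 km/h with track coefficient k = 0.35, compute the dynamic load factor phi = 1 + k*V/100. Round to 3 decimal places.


phi = 1 + k * V / 100
phi = 1 + 0.35 * 65 / 100
phi = 1 + 0.2275
phi = 1.228

1.228


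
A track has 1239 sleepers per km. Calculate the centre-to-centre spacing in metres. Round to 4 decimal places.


Spacing = 1000 m / number of sleepers
Spacing = 1000 / 1239
Spacing = 0.8071 m

0.8071


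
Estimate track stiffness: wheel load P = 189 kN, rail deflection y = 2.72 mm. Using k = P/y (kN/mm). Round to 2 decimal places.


Track stiffness k = P / y
k = 189 / 2.72
k = 69.49 kN/mm

69.49


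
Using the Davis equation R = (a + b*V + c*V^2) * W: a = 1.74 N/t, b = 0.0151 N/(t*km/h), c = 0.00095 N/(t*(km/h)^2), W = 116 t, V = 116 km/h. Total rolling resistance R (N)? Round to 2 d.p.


b*V = 0.0151 * 116 = 1.7516
c*V^2 = 0.00095 * 13456 = 12.7832
R_per_t = 1.74 + 1.7516 + 12.7832 = 16.2748 N/t
R_total = 16.2748 * 116 = 1887.88 N

1887.88


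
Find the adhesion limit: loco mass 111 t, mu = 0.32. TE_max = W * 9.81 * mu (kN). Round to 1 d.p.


TE_max = W * g * mu
TE_max = 111 * 9.81 * 0.32
TE_max = 1088.91 * 0.32
TE_max = 348.5 kN

348.5


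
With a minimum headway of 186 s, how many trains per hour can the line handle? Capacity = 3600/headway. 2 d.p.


Capacity = 3600 / headway
Capacity = 3600 / 186
Capacity = 19.35 trains/hour

19.35


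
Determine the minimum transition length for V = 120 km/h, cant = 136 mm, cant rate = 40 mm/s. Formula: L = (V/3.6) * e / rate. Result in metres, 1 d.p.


Convert speed: V = 120 / 3.6 = 33.3333 m/s
L = 33.3333 * 136 / 40
L = 4533.3333 / 40
L = 113.3 m

113.3


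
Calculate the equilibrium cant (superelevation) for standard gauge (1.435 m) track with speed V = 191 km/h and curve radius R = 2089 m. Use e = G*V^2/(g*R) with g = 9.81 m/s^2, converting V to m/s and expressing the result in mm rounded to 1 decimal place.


Convert speed: V = 191 / 3.6 = 53.0556 m/s
Apply formula: e = 1.435 * 53.0556^2 / (9.81 * 2089)
e = 1.435 * 2814.892 / 20493.09
e = 0.197109 m = 197.1 mm

197.1


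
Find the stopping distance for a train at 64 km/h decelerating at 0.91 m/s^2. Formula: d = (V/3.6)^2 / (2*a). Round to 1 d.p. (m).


Convert speed: V = 64 / 3.6 = 17.7778 m/s
V^2 = 316.0494
d = 316.0494 / (2 * 0.91)
d = 316.0494 / 1.82
d = 173.7 m

173.7


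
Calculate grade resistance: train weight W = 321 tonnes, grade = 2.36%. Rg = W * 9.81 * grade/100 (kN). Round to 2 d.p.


Rg = W * 9.81 * grade / 100
Rg = 321 * 9.81 * 2.36 / 100
Rg = 3149.01 * 0.0236
Rg = 74.32 kN

74.32


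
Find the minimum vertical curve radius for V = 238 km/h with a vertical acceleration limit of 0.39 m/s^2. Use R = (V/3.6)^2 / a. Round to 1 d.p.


Convert speed: V = 238 / 3.6 = 66.1111 m/s
V^2 = 4370.679 m^2/s^2
R_v = 4370.679 / 0.39
R_v = 11206.9 m

11206.9


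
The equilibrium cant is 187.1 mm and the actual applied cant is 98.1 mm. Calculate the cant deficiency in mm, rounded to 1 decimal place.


Cant deficiency = equilibrium cant - actual cant
CD = 187.1 - 98.1
CD = 89.0 mm

89.0


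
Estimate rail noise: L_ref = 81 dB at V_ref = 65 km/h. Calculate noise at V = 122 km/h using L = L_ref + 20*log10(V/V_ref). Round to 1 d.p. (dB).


V/V_ref = 122 / 65 = 1.876923
log10(1.876923) = 0.273446
20 * 0.273446 = 5.4689
L = 81 + 5.4689 = 86.5 dB

86.5


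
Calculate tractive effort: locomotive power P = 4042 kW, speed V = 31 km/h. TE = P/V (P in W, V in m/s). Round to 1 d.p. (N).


Convert: P = 4042 kW = 4042000 W
V = 31 / 3.6 = 8.6111 m/s
TE = 4042000 / 8.6111
TE = 469393.5 N

469393.5


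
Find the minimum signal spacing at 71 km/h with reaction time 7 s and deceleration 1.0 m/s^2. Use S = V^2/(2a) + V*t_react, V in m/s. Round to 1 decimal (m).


V = 71 / 3.6 = 19.7222 m/s
Braking distance = 19.7222^2 / (2*1.0) = 194.483 m
Sighting distance = 19.7222 * 7 = 138.0556 m
S = 194.483 + 138.0556 = 332.5 m

332.5


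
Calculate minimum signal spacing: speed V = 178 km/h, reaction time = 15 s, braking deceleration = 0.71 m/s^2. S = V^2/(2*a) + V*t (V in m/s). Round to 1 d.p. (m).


V = 178 / 3.6 = 49.4444 m/s
Braking distance = 49.4444^2 / (2*0.71) = 1721.6571 m
Sighting distance = 49.4444 * 15 = 741.6667 m
S = 1721.6571 + 741.6667 = 2463.3 m

2463.3


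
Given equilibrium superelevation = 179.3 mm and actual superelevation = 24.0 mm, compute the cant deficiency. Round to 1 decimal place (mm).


Cant deficiency = equilibrium cant - actual cant
CD = 179.3 - 24.0
CD = 155.3 mm

155.3


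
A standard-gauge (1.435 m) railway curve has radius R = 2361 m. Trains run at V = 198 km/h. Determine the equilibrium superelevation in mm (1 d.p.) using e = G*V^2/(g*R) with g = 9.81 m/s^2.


Convert speed: V = 198 / 3.6 = 55.0 m/s
Apply formula: e = 1.435 * 55.0^2 / (9.81 * 2361)
e = 1.435 * 3025.0 / 23161.41
e = 0.187418 m = 187.4 mm

187.4


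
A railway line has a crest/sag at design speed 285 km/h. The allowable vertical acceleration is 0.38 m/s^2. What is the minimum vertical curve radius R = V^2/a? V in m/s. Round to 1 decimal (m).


Convert speed: V = 285 / 3.6 = 79.1667 m/s
V^2 = 6267.3611 m^2/s^2
R_v = 6267.3611 / 0.38
R_v = 16493.1 m

16493.1


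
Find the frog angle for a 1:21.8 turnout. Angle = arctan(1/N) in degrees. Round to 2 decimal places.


1/N = 1/21.8 = 0.045872
angle = arctan(0.045872) = 0.045839 rad
angle = 0.045839 * 180/pi = 2.63 degrees

2.63


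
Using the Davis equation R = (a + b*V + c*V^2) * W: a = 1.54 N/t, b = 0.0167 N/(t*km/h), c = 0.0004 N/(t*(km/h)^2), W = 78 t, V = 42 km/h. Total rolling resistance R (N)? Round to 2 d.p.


b*V = 0.0167 * 42 = 0.7014
c*V^2 = 0.0004 * 1764 = 0.7056
R_per_t = 1.54 + 0.7014 + 0.7056 = 2.947 N/t
R_total = 2.947 * 78 = 229.87 N

229.87


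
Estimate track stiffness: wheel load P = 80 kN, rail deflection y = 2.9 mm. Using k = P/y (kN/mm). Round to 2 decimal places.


Track stiffness k = P / y
k = 80 / 2.9
k = 27.59 kN/mm

27.59


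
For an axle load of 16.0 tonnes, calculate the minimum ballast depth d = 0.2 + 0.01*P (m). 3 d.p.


d = 0.2 + 0.01 * 16.0
d = 0.2 + 0.16
d = 0.360 m

0.360


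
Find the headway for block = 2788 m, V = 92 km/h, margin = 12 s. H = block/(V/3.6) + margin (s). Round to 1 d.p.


V = 92 / 3.6 = 25.5556 m/s
Block traversal time = 2788 / 25.5556 = 109.0957 s
Headway = 109.0957 + 12
Headway = 121.1 s

121.1


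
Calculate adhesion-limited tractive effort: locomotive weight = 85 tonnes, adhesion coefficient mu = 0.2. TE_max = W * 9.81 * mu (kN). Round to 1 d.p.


TE_max = W * g * mu
TE_max = 85 * 9.81 * 0.2
TE_max = 833.85 * 0.2
TE_max = 166.8 kN

166.8


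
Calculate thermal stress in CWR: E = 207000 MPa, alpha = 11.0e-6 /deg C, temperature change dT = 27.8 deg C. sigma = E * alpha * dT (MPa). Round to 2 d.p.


sigma = E * alpha * dT
sigma = 207000 * 11.0e-6 * 27.8
sigma = 2.277 * 27.8
sigma = 63.30 MPa

63.30


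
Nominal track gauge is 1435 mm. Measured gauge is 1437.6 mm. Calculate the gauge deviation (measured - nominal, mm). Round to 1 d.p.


Deviation = measured - nominal
Deviation = 1437.6 - 1435
Deviation = 2.6 mm

2.6


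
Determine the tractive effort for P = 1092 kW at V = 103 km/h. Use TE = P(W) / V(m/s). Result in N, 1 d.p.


Convert: P = 1092 kW = 1092000 W
V = 103 / 3.6 = 28.6111 m/s
TE = 1092000 / 28.6111
TE = 38167.0 N

38167.0


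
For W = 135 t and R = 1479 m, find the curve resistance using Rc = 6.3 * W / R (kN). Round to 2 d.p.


Rc = 6.3 * W / R
Rc = 6.3 * 135 / 1479
Rc = 850.5 / 1479
Rc = 0.58 kN

0.58


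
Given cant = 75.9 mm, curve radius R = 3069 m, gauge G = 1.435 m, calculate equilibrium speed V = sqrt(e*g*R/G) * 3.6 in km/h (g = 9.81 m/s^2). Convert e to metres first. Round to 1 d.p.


Convert cant: e = 75.9 mm = 0.0759 m
V_ms = sqrt(0.0759 * 9.81 * 3069 / 1.435)
V_ms = sqrt(1592.413206) = 39.9051 m/s
V = 39.9051 * 3.6 = 143.7 km/h

143.7


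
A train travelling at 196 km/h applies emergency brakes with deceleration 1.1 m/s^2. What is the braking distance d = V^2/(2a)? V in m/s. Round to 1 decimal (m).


Convert speed: V = 196 / 3.6 = 54.4444 m/s
V^2 = 2964.1975
d = 2964.1975 / (2 * 1.1)
d = 2964.1975 / 2.2
d = 1347.4 m

1347.4


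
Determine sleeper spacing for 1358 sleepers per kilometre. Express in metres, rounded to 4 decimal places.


Spacing = 1000 m / number of sleepers
Spacing = 1000 / 1358
Spacing = 0.7364 m

0.7364


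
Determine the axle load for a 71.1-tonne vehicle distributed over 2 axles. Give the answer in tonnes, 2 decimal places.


Load per axle = total weight / number of axles
Load = 71.1 / 2
Load = 35.55 tonnes

35.55


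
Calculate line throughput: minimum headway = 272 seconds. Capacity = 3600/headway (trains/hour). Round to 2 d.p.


Capacity = 3600 / headway
Capacity = 3600 / 272
Capacity = 13.24 trains/hour

13.24


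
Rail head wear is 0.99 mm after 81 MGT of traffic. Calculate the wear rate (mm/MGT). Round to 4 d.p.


Wear rate = total wear / cumulative tonnage
Rate = 0.99 / 81
Rate = 0.0122 mm/MGT

0.0122


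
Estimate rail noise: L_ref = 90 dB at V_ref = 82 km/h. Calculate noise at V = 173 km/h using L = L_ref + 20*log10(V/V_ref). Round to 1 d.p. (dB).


V/V_ref = 173 / 82 = 2.109756
log10(2.109756) = 0.324232
20 * 0.324232 = 6.4846
L = 90 + 6.4846 = 96.5 dB

96.5


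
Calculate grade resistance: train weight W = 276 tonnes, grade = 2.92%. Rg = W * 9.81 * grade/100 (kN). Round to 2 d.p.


Rg = W * 9.81 * grade / 100
Rg = 276 * 9.81 * 2.92 / 100
Rg = 2707.56 * 0.0292
Rg = 79.06 kN

79.06


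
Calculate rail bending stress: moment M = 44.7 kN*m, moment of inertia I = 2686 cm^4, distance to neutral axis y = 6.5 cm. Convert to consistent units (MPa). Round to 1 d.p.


Convert units:
M = 44.7 kN*m = 44700000 N*mm
y = 6.5 cm = 65 mm
I = 2686 cm^4 = 26860000 mm^4
sigma = 44700000 * 65 / 26860000
sigma = 108.2 MPa

108.2


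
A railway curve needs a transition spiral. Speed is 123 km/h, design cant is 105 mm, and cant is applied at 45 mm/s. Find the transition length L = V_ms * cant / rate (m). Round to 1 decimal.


Convert speed: V = 123 / 3.6 = 34.1667 m/s
L = 34.1667 * 105 / 45
L = 3587.5 / 45
L = 79.7 m

79.7


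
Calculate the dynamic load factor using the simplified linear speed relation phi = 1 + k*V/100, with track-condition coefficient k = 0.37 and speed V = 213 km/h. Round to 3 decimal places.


phi = 1 + k * V / 100
phi = 1 + 0.37 * 213 / 100
phi = 1 + 0.7881
phi = 1.788

1.788


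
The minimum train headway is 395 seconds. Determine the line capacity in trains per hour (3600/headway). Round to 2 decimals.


Capacity = 3600 / headway
Capacity = 3600 / 395
Capacity = 9.11 trains/hour

9.11


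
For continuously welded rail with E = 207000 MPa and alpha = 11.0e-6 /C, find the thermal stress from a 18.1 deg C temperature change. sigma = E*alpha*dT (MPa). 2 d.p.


sigma = E * alpha * dT
sigma = 207000 * 11.0e-6 * 18.1
sigma = 2.277 * 18.1
sigma = 41.21 MPa

41.21


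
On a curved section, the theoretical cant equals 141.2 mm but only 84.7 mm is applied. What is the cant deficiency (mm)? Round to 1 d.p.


Cant deficiency = equilibrium cant - actual cant
CD = 141.2 - 84.7
CD = 56.5 mm

56.5


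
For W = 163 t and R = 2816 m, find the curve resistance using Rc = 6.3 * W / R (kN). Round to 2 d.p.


Rc = 6.3 * W / R
Rc = 6.3 * 163 / 2816
Rc = 1026.9 / 2816
Rc = 0.36 kN

0.36


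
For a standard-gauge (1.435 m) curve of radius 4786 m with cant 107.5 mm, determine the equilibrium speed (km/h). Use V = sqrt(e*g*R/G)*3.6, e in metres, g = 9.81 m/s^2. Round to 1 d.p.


Convert cant: e = 107.5 mm = 0.1075 m
V_ms = sqrt(0.1075 * 9.81 * 4786 / 1.435)
V_ms = sqrt(3517.209721) = 59.3061 m/s
V = 59.3061 * 3.6 = 213.5 km/h

213.5


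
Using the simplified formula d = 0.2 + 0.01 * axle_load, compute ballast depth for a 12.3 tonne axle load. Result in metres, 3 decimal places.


d = 0.2 + 0.01 * 12.3
d = 0.2 + 0.123
d = 0.323 m

0.323


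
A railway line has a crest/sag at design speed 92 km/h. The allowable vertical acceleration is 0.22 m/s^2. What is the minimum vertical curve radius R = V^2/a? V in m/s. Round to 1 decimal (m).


Convert speed: V = 92 / 3.6 = 25.5556 m/s
V^2 = 653.0864 m^2/s^2
R_v = 653.0864 / 0.22
R_v = 2968.6 m

2968.6


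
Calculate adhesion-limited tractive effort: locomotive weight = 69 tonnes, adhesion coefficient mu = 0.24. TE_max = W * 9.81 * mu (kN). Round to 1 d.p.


TE_max = W * g * mu
TE_max = 69 * 9.81 * 0.24
TE_max = 676.89 * 0.24
TE_max = 162.5 kN

162.5


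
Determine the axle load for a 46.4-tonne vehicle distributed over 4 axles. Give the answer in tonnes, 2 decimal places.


Load per axle = total weight / number of axles
Load = 46.4 / 4
Load = 11.60 tonnes

11.60


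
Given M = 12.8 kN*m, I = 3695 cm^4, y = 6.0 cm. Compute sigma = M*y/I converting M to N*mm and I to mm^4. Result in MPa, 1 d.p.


Convert units:
M = 12.8 kN*m = 12800000 N*mm
y = 6.0 cm = 60 mm
I = 3695 cm^4 = 36950000 mm^4
sigma = 12800000 * 60 / 36950000
sigma = 20.8 MPa

20.8


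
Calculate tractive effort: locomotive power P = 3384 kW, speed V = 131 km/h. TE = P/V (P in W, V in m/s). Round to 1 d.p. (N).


Convert: P = 3384 kW = 3384000 W
V = 131 / 3.6 = 36.3889 m/s
TE = 3384000 / 36.3889
TE = 92995.4 N

92995.4


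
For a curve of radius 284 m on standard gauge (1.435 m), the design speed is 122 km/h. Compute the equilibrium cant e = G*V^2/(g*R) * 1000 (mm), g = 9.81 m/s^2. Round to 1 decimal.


Convert speed: V = 122 / 3.6 = 33.8889 m/s
Apply formula: e = 1.435 * 33.8889^2 / (9.81 * 284)
e = 1.435 * 1148.4568 / 2786.04
e = 0.591533 m = 591.5 mm

591.5


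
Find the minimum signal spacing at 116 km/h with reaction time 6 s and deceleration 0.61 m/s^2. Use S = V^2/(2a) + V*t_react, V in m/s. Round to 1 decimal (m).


V = 116 / 3.6 = 32.2222 m/s
Braking distance = 32.2222^2 / (2*0.61) = 851.0423 m
Sighting distance = 32.2222 * 6 = 193.3333 m
S = 851.0423 + 193.3333 = 1044.4 m

1044.4


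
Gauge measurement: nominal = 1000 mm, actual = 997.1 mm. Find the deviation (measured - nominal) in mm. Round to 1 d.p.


Deviation = measured - nominal
Deviation = 997.1 - 1000
Deviation = -2.9 mm

-2.9


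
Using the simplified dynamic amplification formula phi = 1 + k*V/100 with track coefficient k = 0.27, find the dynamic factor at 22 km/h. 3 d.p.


phi = 1 + k * V / 100
phi = 1 + 0.27 * 22 / 100
phi = 1 + 0.0594
phi = 1.059

1.059


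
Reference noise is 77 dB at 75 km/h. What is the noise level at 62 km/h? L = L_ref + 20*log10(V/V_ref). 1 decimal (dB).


V/V_ref = 62 / 75 = 0.826667
log10(0.826667) = -0.08267
20 * -0.08267 = -1.6534
L = 77 + -1.6534 = 75.3 dB

75.3


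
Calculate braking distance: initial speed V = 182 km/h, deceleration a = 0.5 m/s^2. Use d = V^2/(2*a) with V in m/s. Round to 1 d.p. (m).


Convert speed: V = 182 / 3.6 = 50.5556 m/s
V^2 = 2555.8642
d = 2555.8642 / (2 * 0.5)
d = 2555.8642 / 1.0
d = 2555.9 m

2555.9


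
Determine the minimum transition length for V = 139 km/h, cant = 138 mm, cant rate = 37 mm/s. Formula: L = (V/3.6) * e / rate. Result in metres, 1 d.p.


Convert speed: V = 139 / 3.6 = 38.6111 m/s
L = 38.6111 * 138 / 37
L = 5328.3333 / 37
L = 144.0 m

144.0


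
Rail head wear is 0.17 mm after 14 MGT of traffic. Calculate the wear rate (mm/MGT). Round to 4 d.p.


Wear rate = total wear / cumulative tonnage
Rate = 0.17 / 14
Rate = 0.0121 mm/MGT

0.0121


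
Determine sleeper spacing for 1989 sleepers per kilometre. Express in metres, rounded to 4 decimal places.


Spacing = 1000 m / number of sleepers
Spacing = 1000 / 1989
Spacing = 0.5028 m

0.5028


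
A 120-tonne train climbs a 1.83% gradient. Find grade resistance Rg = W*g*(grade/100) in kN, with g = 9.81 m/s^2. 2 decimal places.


Rg = W * 9.81 * grade / 100
Rg = 120 * 9.81 * 1.83 / 100
Rg = 1177.2 * 0.0183
Rg = 21.54 kN

21.54


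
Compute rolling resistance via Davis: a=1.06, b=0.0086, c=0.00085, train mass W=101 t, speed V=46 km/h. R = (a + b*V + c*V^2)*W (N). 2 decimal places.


b*V = 0.0086 * 46 = 0.3956
c*V^2 = 0.00085 * 2116 = 1.7986
R_per_t = 1.06 + 0.3956 + 1.7986 = 3.2542 N/t
R_total = 3.2542 * 101 = 328.67 N

328.67


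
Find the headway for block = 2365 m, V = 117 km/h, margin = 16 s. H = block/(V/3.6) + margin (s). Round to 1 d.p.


V = 117 / 3.6 = 32.5 m/s
Block traversal time = 2365 / 32.5 = 72.7692 s
Headway = 72.7692 + 16
Headway = 88.8 s

88.8


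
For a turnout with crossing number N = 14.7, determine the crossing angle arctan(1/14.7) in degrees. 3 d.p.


1/N = 1/14.7 = 0.068027
angle = arctan(0.068027) = 0.067923 rad
angle = 0.067923 * 180/pi = 3.892 degrees

3.892


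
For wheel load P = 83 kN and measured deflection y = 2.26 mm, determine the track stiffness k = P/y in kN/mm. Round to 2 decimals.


Track stiffness k = P / y
k = 83 / 2.26
k = 36.73 kN/mm

36.73


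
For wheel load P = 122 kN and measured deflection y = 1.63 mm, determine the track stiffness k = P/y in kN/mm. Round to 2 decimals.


Track stiffness k = P / y
k = 122 / 1.63
k = 74.85 kN/mm

74.85


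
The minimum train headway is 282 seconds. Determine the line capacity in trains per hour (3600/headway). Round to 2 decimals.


Capacity = 3600 / headway
Capacity = 3600 / 282
Capacity = 12.77 trains/hour

12.77


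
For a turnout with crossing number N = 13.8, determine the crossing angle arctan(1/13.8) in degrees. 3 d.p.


1/N = 1/13.8 = 0.072464
angle = arctan(0.072464) = 0.072337 rad
angle = 0.072337 * 180/pi = 4.145 degrees

4.145


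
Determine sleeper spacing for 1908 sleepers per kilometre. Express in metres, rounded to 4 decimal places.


Spacing = 1000 m / number of sleepers
Spacing = 1000 / 1908
Spacing = 0.5241 m

0.5241


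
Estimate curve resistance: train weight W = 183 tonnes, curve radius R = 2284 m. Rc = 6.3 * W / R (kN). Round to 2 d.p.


Rc = 6.3 * W / R
Rc = 6.3 * 183 / 2284
Rc = 1152.9 / 2284
Rc = 0.50 kN

0.50


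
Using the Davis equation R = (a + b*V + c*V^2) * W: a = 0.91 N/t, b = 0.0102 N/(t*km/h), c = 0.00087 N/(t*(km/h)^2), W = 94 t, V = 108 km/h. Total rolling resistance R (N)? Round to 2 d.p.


b*V = 0.0102 * 108 = 1.1016
c*V^2 = 0.00087 * 11664 = 10.14768
R_per_t = 0.91 + 1.1016 + 10.14768 = 12.15928 N/t
R_total = 12.15928 * 94 = 1142.97 N

1142.97


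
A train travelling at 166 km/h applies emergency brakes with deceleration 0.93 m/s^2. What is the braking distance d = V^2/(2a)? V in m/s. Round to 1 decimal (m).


Convert speed: V = 166 / 3.6 = 46.1111 m/s
V^2 = 2126.2346
d = 2126.2346 / (2 * 0.93)
d = 2126.2346 / 1.86
d = 1143.1 m

1143.1


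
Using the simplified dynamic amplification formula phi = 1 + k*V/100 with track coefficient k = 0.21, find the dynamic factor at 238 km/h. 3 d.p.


phi = 1 + k * V / 100
phi = 1 + 0.21 * 238 / 100
phi = 1 + 0.4998
phi = 1.500

1.500


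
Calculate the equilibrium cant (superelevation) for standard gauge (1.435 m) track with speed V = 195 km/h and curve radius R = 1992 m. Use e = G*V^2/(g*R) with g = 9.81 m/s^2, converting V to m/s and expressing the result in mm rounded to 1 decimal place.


Convert speed: V = 195 / 3.6 = 54.1667 m/s
Apply formula: e = 1.435 * 54.1667^2 / (9.81 * 1992)
e = 1.435 * 2934.0278 / 19541.52
e = 0.215456 m = 215.5 mm

215.5


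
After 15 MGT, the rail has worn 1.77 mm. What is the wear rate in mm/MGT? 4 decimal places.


Wear rate = total wear / cumulative tonnage
Rate = 1.77 / 15
Rate = 0.1180 mm/MGT

0.1180


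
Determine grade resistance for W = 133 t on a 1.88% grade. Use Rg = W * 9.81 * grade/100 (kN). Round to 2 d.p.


Rg = W * 9.81 * grade / 100
Rg = 133 * 9.81 * 1.88 / 100
Rg = 1304.73 * 0.0188
Rg = 24.53 kN

24.53


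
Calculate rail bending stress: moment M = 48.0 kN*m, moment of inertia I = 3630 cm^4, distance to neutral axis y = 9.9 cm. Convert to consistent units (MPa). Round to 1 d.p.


Convert units:
M = 48.0 kN*m = 48000000 N*mm
y = 9.9 cm = 99 mm
I = 3630 cm^4 = 36300000 mm^4
sigma = 48000000 * 99 / 36300000
sigma = 130.9 MPa

130.9


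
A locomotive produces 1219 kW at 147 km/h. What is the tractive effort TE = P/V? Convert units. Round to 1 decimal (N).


Convert: P = 1219 kW = 1219000 W
V = 147 / 3.6 = 40.8333 m/s
TE = 1219000 / 40.8333
TE = 29853.1 N

29853.1


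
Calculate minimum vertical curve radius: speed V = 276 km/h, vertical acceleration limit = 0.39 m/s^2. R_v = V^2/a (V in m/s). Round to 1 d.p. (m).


Convert speed: V = 276 / 3.6 = 76.6667 m/s
V^2 = 5877.7778 m^2/s^2
R_v = 5877.7778 / 0.39
R_v = 15071.2 m

15071.2


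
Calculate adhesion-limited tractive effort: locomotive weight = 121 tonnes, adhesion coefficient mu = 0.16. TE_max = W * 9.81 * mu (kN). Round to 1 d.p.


TE_max = W * g * mu
TE_max = 121 * 9.81 * 0.16
TE_max = 1187.01 * 0.16
TE_max = 189.9 kN

189.9


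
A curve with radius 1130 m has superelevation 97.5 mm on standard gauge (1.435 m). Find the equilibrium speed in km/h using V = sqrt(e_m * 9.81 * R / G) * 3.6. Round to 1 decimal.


Convert cant: e = 97.5 mm = 0.0975 m
V_ms = sqrt(0.0975 * 9.81 * 1130 / 1.435)
V_ms = sqrt(753.182404) = 27.4442 m/s
V = 27.4442 * 3.6 = 98.8 km/h

98.8


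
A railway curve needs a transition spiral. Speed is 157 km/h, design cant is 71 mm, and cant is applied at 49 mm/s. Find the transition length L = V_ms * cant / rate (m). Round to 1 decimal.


Convert speed: V = 157 / 3.6 = 43.6111 m/s
L = 43.6111 * 71 / 49
L = 3096.3889 / 49
L = 63.2 m

63.2


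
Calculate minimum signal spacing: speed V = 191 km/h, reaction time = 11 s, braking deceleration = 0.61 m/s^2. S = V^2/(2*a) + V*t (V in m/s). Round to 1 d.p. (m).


V = 191 / 3.6 = 53.0556 m/s
Braking distance = 53.0556^2 / (2*0.61) = 2307.2885 m
Sighting distance = 53.0556 * 11 = 583.6111 m
S = 2307.2885 + 583.6111 = 2890.9 m

2890.9


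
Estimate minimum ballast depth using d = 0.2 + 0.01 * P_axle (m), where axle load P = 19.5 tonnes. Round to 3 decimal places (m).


d = 0.2 + 0.01 * 19.5
d = 0.2 + 0.195
d = 0.395 m

0.395


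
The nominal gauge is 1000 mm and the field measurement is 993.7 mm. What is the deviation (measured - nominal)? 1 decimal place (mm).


Deviation = measured - nominal
Deviation = 993.7 - 1000
Deviation = -6.3 mm

-6.3


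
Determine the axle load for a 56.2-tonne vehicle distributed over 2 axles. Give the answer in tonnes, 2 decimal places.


Load per axle = total weight / number of axles
Load = 56.2 / 2
Load = 28.10 tonnes

28.10


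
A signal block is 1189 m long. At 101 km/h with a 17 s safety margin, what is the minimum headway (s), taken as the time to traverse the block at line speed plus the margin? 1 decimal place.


V = 101 / 3.6 = 28.0556 m/s
Block traversal time = 1189 / 28.0556 = 42.3802 s
Headway = 42.3802 + 17
Headway = 59.4 s

59.4


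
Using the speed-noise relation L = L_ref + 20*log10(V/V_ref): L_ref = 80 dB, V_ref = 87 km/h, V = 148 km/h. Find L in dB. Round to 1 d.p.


V/V_ref = 148 / 87 = 1.701149
log10(1.701149) = 0.230742
20 * 0.230742 = 4.6148
L = 80 + 4.6148 = 84.6 dB

84.6


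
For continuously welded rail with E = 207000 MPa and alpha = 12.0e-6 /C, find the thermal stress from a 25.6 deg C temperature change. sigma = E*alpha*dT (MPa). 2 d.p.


sigma = E * alpha * dT
sigma = 207000 * 12.0e-6 * 25.6
sigma = 2.484 * 25.6
sigma = 63.59 MPa

63.59


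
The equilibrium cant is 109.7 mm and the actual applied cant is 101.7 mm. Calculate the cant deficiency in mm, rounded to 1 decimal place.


Cant deficiency = equilibrium cant - actual cant
CD = 109.7 - 101.7
CD = 8.0 mm

8.0


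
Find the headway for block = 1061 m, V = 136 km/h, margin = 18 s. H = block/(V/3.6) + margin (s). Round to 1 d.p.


V = 136 / 3.6 = 37.7778 m/s
Block traversal time = 1061 / 37.7778 = 28.0853 s
Headway = 28.0853 + 18
Headway = 46.1 s

46.1


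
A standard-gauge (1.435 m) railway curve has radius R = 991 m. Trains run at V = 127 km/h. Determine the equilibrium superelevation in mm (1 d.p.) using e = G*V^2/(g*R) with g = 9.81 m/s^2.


Convert speed: V = 127 / 3.6 = 35.2778 m/s
Apply formula: e = 1.435 * 35.2778^2 / (9.81 * 991)
e = 1.435 * 1244.5216 / 9721.71
e = 0.183701 m = 183.7 mm

183.7
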